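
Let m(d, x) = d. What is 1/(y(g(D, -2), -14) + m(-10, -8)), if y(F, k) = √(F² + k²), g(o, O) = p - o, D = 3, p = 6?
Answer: 2/21 + √205/105 ≈ 0.23160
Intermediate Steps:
g(o, O) = 6 - o
1/(y(g(D, -2), -14) + m(-10, -8)) = 1/(√((6 - 1*3)² + (-14)²) - 10) = 1/(√((6 - 3)² + 196) - 10) = 1/(√(3² + 196) - 10) = 1/(√(9 + 196) - 10) = 1/(√205 - 10) = 1/(-10 + √205)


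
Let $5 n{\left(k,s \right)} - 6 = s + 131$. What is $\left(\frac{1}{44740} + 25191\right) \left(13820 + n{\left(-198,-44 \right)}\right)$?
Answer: $\frac{77983648279813}{223700} \approx 3.4861 \cdot 10^{8}$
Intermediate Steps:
$n{\left(k,s \right)} = \frac{137}{5} + \frac{s}{5}$ ($n{\left(k,s \right)} = \frac{6}{5} + \frac{s + 131}{5} = \frac{6}{5} + \frac{131 + s}{5} = \frac{6}{5} + \left(\frac{131}{5} + \frac{s}{5}\right) = \frac{137}{5} + \frac{s}{5}$)
$\left(\frac{1}{44740} + 25191\right) \left(13820 + n{\left(-198,-44 \right)}\right) = \left(\frac{1}{44740} + 25191\right) \left(13820 + \left(\frac{137}{5} + \frac{1}{5} \left(-44\right)\right)\right) = \left(\frac{1}{44740} + 25191\right) \left(13820 + \left(\frac{137}{5} - \frac{44}{5}\right)\right) = \frac{1127045341 \left(13820 + \frac{93}{5}\right)}{44740} = \frac{1127045341}{44740} \cdot \frac{69193}{5} = \frac{77983648279813}{223700}$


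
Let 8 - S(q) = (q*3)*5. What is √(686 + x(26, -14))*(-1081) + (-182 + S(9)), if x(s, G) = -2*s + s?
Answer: -309 - 2162*√165 ≈ -28080.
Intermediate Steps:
S(q) = 8 - 15*q (S(q) = 8 - q*3*5 = 8 - 3*q*5 = 8 - 15*q)
x(s, G) = -s
√(686 + x(26, -14))*(-1081) + (-182 + S(9)) = √(686 - 1*26)*(-1081) + (-182 + (8 - 15*9)) = √(686 - 26)*(-1081) + (-182 + (8 - 135)) = √660*(-1081) + (-182 - 127) = (2*√165)*(-1081) - 309 = -2162*√165 - 309 = -309 - 2162*√165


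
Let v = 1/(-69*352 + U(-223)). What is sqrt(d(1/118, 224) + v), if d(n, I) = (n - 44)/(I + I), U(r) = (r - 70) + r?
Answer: I*sqrt(18326954480198)/13658736 ≈ 0.31343*I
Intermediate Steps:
U(r) = -70 + 2*r (U(r) = (-70 + r) + r = -70 + 2*r)
d(n, I) = (-44 + n)/(2*I) (d(n, I) = (-44 + n)/((2*I)) = (-44 + n)*(1/(2*I)) = (-44 + n)/(2*I))
v = -1/24804 (v = 1/(-69*352 + (-70 + 2*(-223))) = 1/(-24288 + (-70 - 446)) = 1/(-24288 - 516) = 1/(-24804) = -1/24804 ≈ -4.0316e-5)
sqrt(d(1/118, 224) + v) = sqrt((1/2)*(-44 + 1/118)/224 - 1/24804) = sqrt((1/2)*(1/224)*(-44 + 1/118) - 1/24804) = sqrt((1/2)*(1/224)*(-5191/118) - 1/24804) = sqrt(-5191/52864 - 1/24804) = sqrt(-32202607/327809664) = I*sqrt(18326954480198)/13658736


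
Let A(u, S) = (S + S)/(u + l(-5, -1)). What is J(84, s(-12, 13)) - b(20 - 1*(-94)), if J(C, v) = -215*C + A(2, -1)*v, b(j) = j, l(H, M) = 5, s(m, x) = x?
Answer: -127244/7 ≈ -18178.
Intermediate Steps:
A(u, S) = 2*S/(5 + u) (A(u, S) = (S + S)/(u + 5) = (2*S)/(5 + u) = 2*S/(5 + u))
J(C, v) = -215*C - 2*v/7 (J(C, v) = -215*C + (2*(-1)/(5 + 2))*v = -215*C + (2*(-1)/7)*v = -215*C + (2*(-1)*(⅐))*v = -215*C - 2*v/7)
J(84, s(-12, 13)) - b(20 - 1*(-94)) = (-215*84 - 2/7*13) - (20 - 1*(-94)) = (-18060 - 26/7) - (20 + 94) = -126446/7 - 1*114 = -126446/7 - 114 = -127244/7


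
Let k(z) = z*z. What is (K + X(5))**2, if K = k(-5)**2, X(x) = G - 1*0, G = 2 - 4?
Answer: 388129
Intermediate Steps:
k(z) = z**2
G = -2
X(x) = -2 (X(x) = -2 - 1*0 = -2 + 0 = -2)
K = 625 (K = ((-5)**2)**2 = 25**2 = 625)
(K + X(5))**2 = (625 - 2)**2 = 623**2 = 388129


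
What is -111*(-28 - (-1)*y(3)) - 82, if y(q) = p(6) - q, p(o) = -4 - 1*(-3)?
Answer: 3470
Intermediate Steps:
p(o) = -1 (p(o) = -4 + 3 = -1)
y(q) = -1 - q
-111*(-28 - (-1)*y(3)) - 82 = -111*(-28 - (-1)*(-1 - 1*3)) - 82 = -111*(-28 - (-1)*(-1 - 3)) - 82 = -111*(-28 - (-1)*(-4)) - 82 = -111*(-28 - 1*4) - 82 = -111*(-28 - 4) - 82 = -111*(-32) - 82 = 3552 - 82 = 3470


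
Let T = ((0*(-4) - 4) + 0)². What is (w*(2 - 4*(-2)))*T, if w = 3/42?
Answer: 80/7 ≈ 11.429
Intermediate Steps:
w = 1/14 (w = 3*(1/42) = 1/14 ≈ 0.071429)
T = 16 (T = ((0 - 4) + 0)² = (-4 + 0)² = (-4)² = 16)
(w*(2 - 4*(-2)))*T = ((2 - 4*(-2))/14)*16 = ((2 + 8)/14)*16 = ((1/14)*10)*16 = (5/7)*16 = 80/7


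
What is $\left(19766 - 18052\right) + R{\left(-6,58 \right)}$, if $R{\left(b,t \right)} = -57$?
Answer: $1657$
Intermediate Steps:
$\left(19766 - 18052\right) + R{\left(-6,58 \right)} = \left(19766 - 18052\right) - 57 = 1714 - 57 = 1657$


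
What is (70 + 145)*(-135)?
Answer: -29025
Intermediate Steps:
(70 + 145)*(-135) = 215*(-135) = -29025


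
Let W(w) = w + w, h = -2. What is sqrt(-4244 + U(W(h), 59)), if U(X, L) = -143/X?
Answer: I*sqrt(16833)/2 ≈ 64.871*I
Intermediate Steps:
W(w) = 2*w
sqrt(-4244 + U(W(h), 59)) = sqrt(-4244 - 143/(2*(-2))) = sqrt(-4244 - 143/(-4)) = sqrt(-4244 - 143*(-1/4)) = sqrt(-4244 + 143/4) = sqrt(-16833/4) = I*sqrt(16833)/2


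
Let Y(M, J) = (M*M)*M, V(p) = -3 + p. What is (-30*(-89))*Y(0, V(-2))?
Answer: 0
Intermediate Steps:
Y(M, J) = M**3 (Y(M, J) = M**2*M = M**3)
(-30*(-89))*Y(0, V(-2)) = -30*(-89)*0**3 = 2670*0 = 0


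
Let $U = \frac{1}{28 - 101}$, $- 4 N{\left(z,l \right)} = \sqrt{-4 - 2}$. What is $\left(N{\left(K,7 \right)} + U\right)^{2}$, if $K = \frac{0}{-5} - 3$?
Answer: $- \frac{15979}{42632} + \frac{i \sqrt{6}}{146} \approx -0.37481 + 0.016777 i$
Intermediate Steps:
$K = -3$ ($K = 0 \left(- \frac{1}{5}\right) - 3 = 0 - 3 = -3$)
$N{\left(z,l \right)} = - \frac{i \sqrt{6}}{4}$ ($N{\left(z,l \right)} = - \frac{\sqrt{-4 - 2}}{4} = - \frac{\sqrt{-6}}{4} = - \frac{i \sqrt{6}}{4}$)
$U = - \frac{1}{73}$ ($U = \frac{1}{-73} = - \frac{1}{73} \approx -0.013699$)
$\left(N{\left(K,7 \right)} + U\right)^{2} = \left(- \frac{i \sqrt{6}}{4} - \frac{1}{73}\right)^{2} = \left(- \frac{1}{73} - \frac{i \sqrt{6}}{4}\right)^{2}$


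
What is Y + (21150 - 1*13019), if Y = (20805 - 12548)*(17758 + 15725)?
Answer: 276477262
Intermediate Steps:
Y = 276469131 (Y = 8257*33483 = 276469131)
Y + (21150 - 1*13019) = 276469131 + (21150 - 1*13019) = 276469131 + (21150 - 13019) = 276469131 + 8131 = 276477262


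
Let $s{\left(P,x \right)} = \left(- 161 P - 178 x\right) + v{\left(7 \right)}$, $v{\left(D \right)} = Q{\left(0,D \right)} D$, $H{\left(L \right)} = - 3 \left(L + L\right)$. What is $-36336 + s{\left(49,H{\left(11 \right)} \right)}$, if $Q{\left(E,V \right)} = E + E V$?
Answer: $-32477$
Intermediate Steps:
$H{\left(L \right)} = - 6 L$ ($H{\left(L \right)} = - 3 \cdot 2 L = - 6 L$)
$v{\left(D \right)} = 0$ ($v{\left(D \right)} = 0 \left(1 + D\right) D = 0 D = 0$)
$s{\left(P,x \right)} = - 178 x - 161 P$ ($s{\left(P,x \right)} = \left(- 161 P - 178 x\right) + 0 = \left(- 178 x - 161 P\right) + 0 = - 178 x - 161 P$)
$-36336 + s{\left(49,H{\left(11 \right)} \right)} = -36336 - \left(7889 + 178 \left(\left(-6\right) 11\right)\right) = -36336 - -3859 = -36336 + \left(11748 - 7889\right) = -36336 + 3859 = -32477$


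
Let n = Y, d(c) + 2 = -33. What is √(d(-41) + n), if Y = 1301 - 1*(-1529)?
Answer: √2795 ≈ 52.868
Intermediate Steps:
Y = 2830 (Y = 1301 + 1529 = 2830)
d(c) = -35 (d(c) = -2 - 33 = -35)
n = 2830
√(d(-41) + n) = √(-35 + 2830) = √2795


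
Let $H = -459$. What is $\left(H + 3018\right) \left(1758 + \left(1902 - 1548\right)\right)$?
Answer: $5404608$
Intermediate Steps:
$\left(H + 3018\right) \left(1758 + \left(1902 - 1548\right)\right) = \left(-459 + 3018\right) \left(1758 + \left(1902 - 1548\right)\right) = 2559 \left(1758 + 354\right) = 2559 \cdot 2112 = 5404608$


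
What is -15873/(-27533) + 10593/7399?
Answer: 37191036/18519697 ≈ 2.0082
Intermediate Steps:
-15873/(-27533) + 10593/7399 = -15873*(-1/27533) + 10593*(1/7399) = 1443/2503 + 10593/7399 = 37191036/18519697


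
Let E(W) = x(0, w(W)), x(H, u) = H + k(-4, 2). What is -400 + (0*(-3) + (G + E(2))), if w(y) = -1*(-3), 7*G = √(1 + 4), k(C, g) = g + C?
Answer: -402 + √5/7 ≈ -401.68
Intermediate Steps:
k(C, g) = C + g
G = √5/7 (G = √(1 + 4)/7 = √5/7 ≈ 0.31944)
w(y) = 3
x(H, u) = -2 + H (x(H, u) = H + (-4 + 2) = H - 2 = -2 + H)
E(W) = -2 (E(W) = -2 + 0 = -2)
-400 + (0*(-3) + (G + E(2))) = -400 + (0*(-3) + (√5/7 - 2)) = -400 + (0 + (-2 + √5/7)) = -400 + (-2 + √5/7) = -402 + √5/7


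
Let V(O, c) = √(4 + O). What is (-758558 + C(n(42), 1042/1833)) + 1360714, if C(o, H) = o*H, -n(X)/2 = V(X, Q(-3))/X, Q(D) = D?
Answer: 602156 - 1042*√46/38493 ≈ 6.0216e+5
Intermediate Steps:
n(X) = -2*√(4 + X)/X
C(o, H) = H*o
(-758558 + C(n(42), 1042/1833)) + 1360714 = (-758558 + (1042/1833)*(-2*√(4 + 42)/42)) + 1360714 = (-758558 + (1042*(1/1833))*(-2*1/42*√46)) + 1360714 = (-758558 + 1042*(-√46/21)/1833) + 1360714 = (-758558 - 1042*√46/38493) + 1360714 = 602156 - 1042*√46/38493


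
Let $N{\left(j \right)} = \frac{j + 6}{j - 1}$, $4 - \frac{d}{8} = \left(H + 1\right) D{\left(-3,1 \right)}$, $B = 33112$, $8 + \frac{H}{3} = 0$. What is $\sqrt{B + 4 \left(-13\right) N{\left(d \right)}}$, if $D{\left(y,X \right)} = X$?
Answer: $\frac{4 \sqrt{95507515}}{215} \approx 181.82$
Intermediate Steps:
$H = -24$ ($H = -24 + 3 \cdot 0 = -24 + 0 = -24$)
$d = 216$ ($d = 32 - 8 \left(-24 + 1\right) 1 = 32 - 8 \left(\left(-23\right) 1\right) = 32 - -184 = 32 + 184 = 216$)
$N{\left(j \right)} = \frac{6 + j}{-1 + j}$
$\sqrt{B + 4 \left(-13\right) N{\left(d \right)}} = \sqrt{33112 + 4 \left(-13\right) \frac{6 + 216}{-1 + 216}} = \sqrt{33112 - 52 \cdot \frac{1}{215} \cdot 222} = \sqrt{33112 - \frac{11544}{215}} = \sqrt{\frac{7107536}{215}} = \frac{4 \sqrt{95507515}}{215}$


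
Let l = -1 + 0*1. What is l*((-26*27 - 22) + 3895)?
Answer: -3171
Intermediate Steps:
l = -1 (l = -1 + 0 = -1)
l*((-26*27 - 22) + 3895) = -((-26*27 - 22) + 3895) = -((-702 - 22) + 3895) = -(-724 + 3895) = -1*3171 = -3171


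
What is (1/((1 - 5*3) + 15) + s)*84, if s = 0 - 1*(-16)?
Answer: 1428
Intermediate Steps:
s = 16 (s = 0 + 16 = 16)
(1/((1 - 5*3) + 15) + s)*84 = (1/((1 - 5*3) + 15) + 16)*84 = (1/((1 - 15) + 15) + 16)*84 = (1/(-14 + 15) + 16)*84 = (1/1 + 16)*84 = (1 + 16)*84 = 17*84 = 1428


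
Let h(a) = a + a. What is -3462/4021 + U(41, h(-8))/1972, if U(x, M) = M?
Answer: -1722850/1982353 ≈ -0.86909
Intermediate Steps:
h(a) = 2*a
-3462/4021 + U(41, h(-8))/1972 = -3462/4021 + (2*(-8))/1972 = -3462*1/4021 - 16*1/1972 = -3462/4021 - 4/493 = -1722850/1982353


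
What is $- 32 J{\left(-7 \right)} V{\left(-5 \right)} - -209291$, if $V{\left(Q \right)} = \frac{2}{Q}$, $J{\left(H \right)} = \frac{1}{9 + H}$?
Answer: $\frac{1046487}{5} \approx 2.093 \cdot 10^{5}$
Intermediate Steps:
$- 32 J{\left(-7 \right)} V{\left(-5 \right)} - -209291 = - \frac{32}{9 - 7} \frac{2}{-5} - -209291 = - \frac{32}{2} \cdot 2 \left(- \frac{1}{5}\right) + 209291 = \left(-32\right) \frac{1}{2} \left(- \frac{2}{5}\right) + 209291 = \left(-16\right) \left(- \frac{2}{5}\right) + 209291 = \frac{32}{5} + 209291 = \frac{1046487}{5}$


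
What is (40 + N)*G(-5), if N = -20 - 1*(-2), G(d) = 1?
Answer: 22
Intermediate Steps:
N = -18 (N = -20 + 2 = -18)
(40 + N)*G(-5) = (40 - 18)*1 = 22*1 = 22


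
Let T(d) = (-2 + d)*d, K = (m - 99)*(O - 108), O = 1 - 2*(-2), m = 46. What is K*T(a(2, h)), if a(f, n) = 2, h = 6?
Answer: 0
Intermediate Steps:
O = 5 (O = 1 + 4 = 5)
K = 5459 (K = (46 - 99)*(5 - 108) = -53*(-103) = 5459)
T(d) = d*(-2 + d)
K*T(a(2, h)) = 5459*(2*(-2 + 2)) = 5459*(2*0) = 5459*0 = 0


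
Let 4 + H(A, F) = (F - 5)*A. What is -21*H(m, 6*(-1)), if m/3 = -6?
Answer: -4074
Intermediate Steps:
m = -18 (m = 3*(-6) = -18)
H(A, F) = -4 + A*(-5 + F) (H(A, F) = -4 + (F - 5)*A = -4 + (-5 + F)*A = -4 + A*(-5 + F))
-21*H(m, 6*(-1)) = -21*(-4 - 5*(-18) - 108*(-1)) = -21*(-4 + 90 - 18*(-6)) = -21*(-4 + 90 + 108) = -21*194 = -4074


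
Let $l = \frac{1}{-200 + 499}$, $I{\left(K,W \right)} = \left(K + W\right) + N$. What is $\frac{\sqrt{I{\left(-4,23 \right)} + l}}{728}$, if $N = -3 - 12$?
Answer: $\frac{3 \sqrt{39767}}{217672} \approx 0.0027484$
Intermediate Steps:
$N = -15$ ($N = -3 - 12 = -15$)
$I{\left(K,W \right)} = -15 + K + W$ ($I{\left(K,W \right)} = \left(K + W\right) - 15 = -15 + K + W$)
$l = \frac{1}{299} \approx 0.0033445$
$\frac{\sqrt{I{\left(-4,23 \right)} + l}}{728} = \frac{\sqrt{\left(-15 - 4 + 23\right) + \frac{1}{299}}}{728} = \sqrt{4 + \frac{1}{299}} \cdot \frac{1}{728} = \sqrt{\frac{1197}{299}} \cdot \frac{1}{728} = \frac{3 \sqrt{39767}}{299} \cdot \frac{1}{728} = \frac{3 \sqrt{39767}}{217672}$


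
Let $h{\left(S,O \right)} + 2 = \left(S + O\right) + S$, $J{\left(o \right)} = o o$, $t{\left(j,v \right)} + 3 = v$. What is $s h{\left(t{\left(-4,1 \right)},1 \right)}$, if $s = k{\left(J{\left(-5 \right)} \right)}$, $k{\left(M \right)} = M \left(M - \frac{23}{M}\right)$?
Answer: $-3010$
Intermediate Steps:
$t{\left(j,v \right)} = -3 + v$
$J{\left(o \right)} = o^{2}$
$h{\left(S,O \right)} = -2 + O + 2 S$ ($h{\left(S,O \right)} = -2 + \left(\left(S + O\right) + S\right) = -2 + \left(\left(O + S\right) + S\right) = -2 + \left(O + 2 S\right) = -2 + O + 2 S$)
$s = 602$ ($s = -23 + \left(\left(-5\right)^{2}\right)^{2} = -23 + 25^{2} = -23 + 625 = 602$)
$s h{\left(t{\left(-4,1 \right)},1 \right)} = 602 \left(-2 + 1 + 2 \left(-3 + 1\right)\right) = 602 \left(-2 + 1 + 2 \left(-2\right)\right) = 602 \left(-2 + 1 - 4\right) = 602 \left(-5\right) = -3010$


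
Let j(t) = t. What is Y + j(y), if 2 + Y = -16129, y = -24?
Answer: -16155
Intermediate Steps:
Y = -16131 (Y = -2 - 16129 = -16131)
Y + j(y) = -16131 - 24 = -16155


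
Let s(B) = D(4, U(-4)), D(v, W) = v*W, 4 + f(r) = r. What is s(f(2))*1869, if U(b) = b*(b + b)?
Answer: 239232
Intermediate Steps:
U(b) = 2*b² (U(b) = b*(2*b) = 2*b²)
f(r) = -4 + r
D(v, W) = W*v
s(B) = 128 (s(B) = (2*(-4)²)*4 = (2*16)*4 = 32*4 = 128)
s(f(2))*1869 = 128*1869 = 239232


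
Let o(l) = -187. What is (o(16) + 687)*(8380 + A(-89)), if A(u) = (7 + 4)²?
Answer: 4250500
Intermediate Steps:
A(u) = 121 (A(u) = 11² = 121)
(o(16) + 687)*(8380 + A(-89)) = (-187 + 687)*(8380 + 121) = 500*8501 = 4250500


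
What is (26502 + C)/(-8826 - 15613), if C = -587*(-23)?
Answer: -40003/24439 ≈ -1.6369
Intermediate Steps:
C = 13501
(26502 + C)/(-8826 - 15613) = (26502 + 13501)/(-8826 - 15613) = 40003/(-24439) = 40003*(-1/24439) = -40003/24439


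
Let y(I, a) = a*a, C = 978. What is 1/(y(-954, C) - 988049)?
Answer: -1/31565 ≈ -3.1681e-5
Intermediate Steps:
y(I, a) = a²
1/(y(-954, C) - 988049) = 1/(978² - 988049) = 1/(956484 - 988049) = 1/(-31565) = -1/31565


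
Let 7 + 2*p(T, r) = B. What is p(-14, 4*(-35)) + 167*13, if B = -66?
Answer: 4269/2 ≈ 2134.5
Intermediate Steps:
p(T, r) = -73/2 (p(T, r) = -7/2 + (1/2)*(-66) = -7/2 - 33 = -73/2)
p(-14, 4*(-35)) + 167*13 = -73/2 + 167*13 = -73/2 + 2171 = 4269/2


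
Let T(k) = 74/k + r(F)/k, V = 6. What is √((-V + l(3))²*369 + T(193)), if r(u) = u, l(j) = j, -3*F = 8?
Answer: √1113459267/579 ≈ 57.631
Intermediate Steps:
F = -8/3 (F = -⅓*8 = -8/3 ≈ -2.6667)
T(k) = 214/(3*k) (T(k) = 74/k - 8/(3*k) = 214/(3*k))
√((-V + l(3))²*369 + T(193)) = √((-1*6 + 3)²*369 + (214/3)/193) = √((-6 + 3)²*369 + (214/3)*(1/193)) = √((-3)²*369 + 214/579) = √(9*369 + 214/579) = √(3321 + 214/579) = √(1923073/579) = √1113459267/579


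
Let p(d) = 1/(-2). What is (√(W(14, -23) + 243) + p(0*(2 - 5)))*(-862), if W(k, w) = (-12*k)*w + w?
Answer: 431 - 1724*√1021 ≈ -54656.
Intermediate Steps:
W(k, w) = w - 12*k*w (W(k, w) = -12*k*w + w = w - 12*k*w)
p(d) = -½
(√(W(14, -23) + 243) + p(0*(2 - 5)))*(-862) = (√(-23*(1 - 12*14) + 243) - ½)*(-862) = (√(-23*(1 - 168) + 243) - ½)*(-862) = (√(-23*(-167) + 243) - ½)*(-862) = (√(3841 + 243) - ½)*(-862) = (√4084 - ½)*(-862) = (2*√1021 - ½)*(-862) = (-½ + 2*√1021)*(-862) = 431 - 1724*√1021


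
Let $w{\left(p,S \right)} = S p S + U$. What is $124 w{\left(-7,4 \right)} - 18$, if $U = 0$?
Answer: $-13906$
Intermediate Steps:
$w{\left(p,S \right)} = p S^{2}$ ($w{\left(p,S \right)} = S p S + 0 = p S^{2} + 0 = p S^{2}$)
$124 w{\left(-7,4 \right)} - 18 = 124 \left(- 7 \cdot 4^{2}\right) - 18 = 124 \left(\left(-7\right) 16\right) - 18 = 124 \left(-112\right) - 18 = -13888 - 18 = -13906$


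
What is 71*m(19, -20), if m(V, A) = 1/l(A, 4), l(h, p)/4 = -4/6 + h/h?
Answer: 213/4 ≈ 53.250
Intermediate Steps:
l(h, p) = 4/3 (l(h, p) = 4*(-4/6 + h/h) = 4*(-4*⅙ + 1) = 4*(-⅔ + 1) = 4*(⅓) = 4/3)
m(V, A) = ¾ (m(V, A) = 1/(4/3) = ¾)
71*m(19, -20) = 71*(¾) = 213/4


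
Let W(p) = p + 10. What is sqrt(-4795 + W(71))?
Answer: I*sqrt(4714) ≈ 68.659*I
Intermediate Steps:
W(p) = 10 + p
sqrt(-4795 + W(71)) = sqrt(-4795 + (10 + 71)) = sqrt(-4795 + 81) = sqrt(-4714) = I*sqrt(4714)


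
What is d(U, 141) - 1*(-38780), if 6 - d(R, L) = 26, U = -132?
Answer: 38760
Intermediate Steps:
d(R, L) = -20 (d(R, L) = 6 - 1*26 = 6 - 26 = -20)
d(U, 141) - 1*(-38780) = -20 - 1*(-38780) = -20 + 38780 = 38760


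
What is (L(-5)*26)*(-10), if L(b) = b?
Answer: 1300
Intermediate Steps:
(L(-5)*26)*(-10) = -5*26*(-10) = -130*(-10) = 1300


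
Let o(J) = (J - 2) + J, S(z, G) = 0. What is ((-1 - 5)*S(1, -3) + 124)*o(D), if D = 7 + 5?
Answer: 2728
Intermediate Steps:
D = 12
o(J) = -2 + 2*J (o(J) = (-2 + J) + J = -2 + 2*J)
((-1 - 5)*S(1, -3) + 124)*o(D) = ((-1 - 5)*0 + 124)*(-2 + 2*12) = (-6*0 + 124)*(-2 + 24) = (0 + 124)*22 = 124*22 = 2728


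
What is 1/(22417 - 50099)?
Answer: -1/27682 ≈ -3.6125e-5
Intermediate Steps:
1/(22417 - 50099) = 1/(-27682) = -1/27682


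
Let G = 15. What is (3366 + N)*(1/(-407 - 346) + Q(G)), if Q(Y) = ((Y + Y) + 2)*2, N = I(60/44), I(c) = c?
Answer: 54092207/251 ≈ 2.1551e+5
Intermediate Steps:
N = 15/11 (N = 60/44 = 60*(1/44) = 15/11 ≈ 1.3636)
Q(Y) = 4 + 4*Y (Q(Y) = (2*Y + 2)*2 = (2 + 2*Y)*2 = 4 + 4*Y)
(3366 + N)*(1/(-407 - 346) + Q(G)) = (3366 + 15/11)*(1/(-407 - 346) + (4 + 4*15)) = 37041*(1/(-753) + (4 + 60))/11 = 37041*(-1/753 + 64)/11 = (37041/11)*(48191/753) = 54092207/251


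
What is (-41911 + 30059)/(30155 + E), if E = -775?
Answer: -2963/7345 ≈ -0.40340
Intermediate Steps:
(-41911 + 30059)/(30155 + E) = (-41911 + 30059)/(30155 - 775) = -11852/29380 = -11852*1/29380 = -2963/7345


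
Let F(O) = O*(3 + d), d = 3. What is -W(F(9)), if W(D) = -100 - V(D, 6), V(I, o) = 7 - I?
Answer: 53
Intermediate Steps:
F(O) = 6*O (F(O) = O*(3 + 3) = O*6 = 6*O)
W(D) = -107 + D (W(D) = -100 - (7 - D) = -100 + (-7 + D) = -107 + D)
-W(F(9)) = -(-107 + 6*9) = -(-107 + 54) = -1*(-53) = 53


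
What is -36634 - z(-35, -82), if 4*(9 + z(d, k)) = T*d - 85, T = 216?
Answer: -138855/4 ≈ -34714.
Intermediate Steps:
z(d, k) = -121/4 + 54*d (z(d, k) = -9 + (216*d - 85)/4 = -9 + (-85 + 216*d)/4 = -9 + (-85/4 + 54*d) = -121/4 + 54*d)
-36634 - z(-35, -82) = -36634 - (-121/4 + 54*(-35)) = -36634 - (-121/4 - 1890) = -36634 - 1*(-7681/4) = -36634 + 7681/4 = -138855/4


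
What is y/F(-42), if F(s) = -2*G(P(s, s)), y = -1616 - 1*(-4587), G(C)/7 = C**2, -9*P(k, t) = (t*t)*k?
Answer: -2971/948721536 ≈ -3.1316e-6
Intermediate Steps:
P(k, t) = -k*t**2/9 (P(k, t) = -t*t*k/9 = -t**2*k/9 = -k*t**2/9)
G(C) = 7*C**2
y = 2971 (y = -1616 + 4587 = 2971)
F(s) = -14*s**6/81 (F(s) = -14*(-s*s**2/9)**2 = -14*(-s**3/9)**2 = -14*s**6/81)
y/F(-42) = 2971/((-14/81*(-42)**6)) = 2971/((-14/81*5489031744)) = 2971/(-948721536) = 2971*(-1/948721536) = -2971/948721536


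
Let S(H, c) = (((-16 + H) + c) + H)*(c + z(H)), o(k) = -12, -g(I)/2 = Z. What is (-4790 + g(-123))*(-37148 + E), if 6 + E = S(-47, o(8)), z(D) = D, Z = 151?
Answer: 152535952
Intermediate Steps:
g(I) = -302 (g(I) = -2*151 = -302)
S(H, c) = (H + c)*(-16 + c + 2*H) (S(H, c) = (((-16 + H) + c) + H)*(c + H) = ((-16 + H + c) + H)*(H + c) = (-16 + c + 2*H)*(H + c) = (H + c)*(-16 + c + 2*H))
E = 7192 (E = -6 + ((-12)² - 16*(-47) - 16*(-12) + 2*(-47)² + 3*(-47)*(-12)) = -6 + (144 + 752 + 192 + 2*2209 + 1692) = -6 + (144 + 752 + 192 + 4418 + 1692) = -6 + 7198 = 7192)
(-4790 + g(-123))*(-37148 + E) = (-4790 - 302)*(-37148 + 7192) = -5092*(-29956) = 152535952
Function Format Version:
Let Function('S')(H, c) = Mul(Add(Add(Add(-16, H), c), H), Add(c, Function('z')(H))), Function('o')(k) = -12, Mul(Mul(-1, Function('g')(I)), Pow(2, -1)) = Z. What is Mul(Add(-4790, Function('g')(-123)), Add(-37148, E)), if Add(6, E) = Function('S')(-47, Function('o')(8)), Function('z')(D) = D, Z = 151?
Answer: 152535952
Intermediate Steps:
Function('g')(I) = -302 (Function('g')(I) = Mul(-2, 151) = -302)
Function('S')(H, c) = Mul(Add(H, c), Add(-16, c, Mul(2, H))) (Function('S')(H, c) = Mul(Add(Add(Add(-16, H), c), H), Add(c, H)) = Mul(Add(Add(-16, H, c), H), Add(H, c)) = Mul(Add(-16, c, Mul(2, H)), Add(H, c)) = Mul(Add(H, c), Add(-16, c, Mul(2, H))))
E = 7192 (E = Add(-6, Add(Pow(-12, 2), Mul(-16, -47), Mul(-16, -12), Mul(2, Pow(-47, 2)), Mul(3, -47, -12))) = Add(-6, Add(144, 752, 192, Mul(2, 2209), 1692)) = Add(-6, Add(144, 752, 192, 4418, 1692)) = Add(-6, 7198) = 7192)
Mul(Add(-4790, Function('g')(-123)), Add(-37148, E)) = Mul(Add(-4790, -302), Add(-37148, 7192)) = Mul(-5092, -29956) = 152535952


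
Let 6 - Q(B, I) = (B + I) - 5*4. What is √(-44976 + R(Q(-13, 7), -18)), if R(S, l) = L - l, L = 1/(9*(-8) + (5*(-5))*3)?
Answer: 19*I*√54921/21 ≈ 212.03*I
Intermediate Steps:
Q(B, I) = 26 - B - I (Q(B, I) = 6 - ((B + I) - 5*4) = 6 - ((B + I) - 20) = 6 - (-20 + B + I) = 6 + (20 - B - I) = 26 - B - I)
L = -1/147 (L = 1/(-72 - 25*3) = 1/(-72 - 75) = 1/(-147) = -1/147 ≈ -0.0068027)
R(S, l) = -1/147 - l
√(-44976 + R(Q(-13, 7), -18)) = √(-44976 + (-1/147 - 1*(-18))) = √(-44976 + (-1/147 + 18)) = √(-44976 + 2645/147) = √(-6608827/147) = 19*I*√54921/21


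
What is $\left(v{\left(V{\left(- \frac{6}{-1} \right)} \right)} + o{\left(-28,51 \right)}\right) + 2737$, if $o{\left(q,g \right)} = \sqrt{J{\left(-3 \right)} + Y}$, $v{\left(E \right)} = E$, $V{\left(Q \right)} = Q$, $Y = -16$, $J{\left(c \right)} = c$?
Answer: $2743 + i \sqrt{19} \approx 2743.0 + 4.3589 i$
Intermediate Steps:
$o{\left(q,g \right)} = i \sqrt{19}$ ($o{\left(q,g \right)} = \sqrt{-3 - 16} = \sqrt{-19} = i \sqrt{19}$)
$\left(v{\left(V{\left(- \frac{6}{-1} \right)} \right)} + o{\left(-28,51 \right)}\right) + 2737 = \left(- \frac{6}{-1} + i \sqrt{19}\right) + 2737 = \left(\left(-6\right) \left(-1\right) + i \sqrt{19}\right) + 2737 = \left(6 + i \sqrt{19}\right) + 2737 = 2743 + i \sqrt{19}$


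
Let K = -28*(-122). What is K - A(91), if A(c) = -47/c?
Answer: 310903/91 ≈ 3416.5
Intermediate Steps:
K = 3416
K - A(91) = 3416 - (-47)/91 = 3416 - 1*(-47/91) = 3416 + 47/91 = 310903/91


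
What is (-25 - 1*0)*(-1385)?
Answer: 34625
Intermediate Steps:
(-25 - 1*0)*(-1385) = (-25 + 0)*(-1385) = -25*(-1385) = 34625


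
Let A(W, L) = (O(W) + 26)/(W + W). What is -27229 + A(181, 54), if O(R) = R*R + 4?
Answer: -9824107/362 ≈ -27138.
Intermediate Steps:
O(R) = 4 + R² (O(R) = R² + 4 = 4 + R²)
A(W, L) = (30 + W²)/(2*W) (A(W, L) = ((4 + W²) + 26)/(W + W) = (30 + W²)/((2*W)) = (30 + W²)*(1/(2*W)) = (30 + W²)/(2*W))
-27229 + A(181, 54) = -27229 + ((½)*181 + 15/181) = -27229 + (181/2 + 15*(1/181)) = -27229 + (181/2 + 15/181) = -27229 + 32791/362 = -9824107/362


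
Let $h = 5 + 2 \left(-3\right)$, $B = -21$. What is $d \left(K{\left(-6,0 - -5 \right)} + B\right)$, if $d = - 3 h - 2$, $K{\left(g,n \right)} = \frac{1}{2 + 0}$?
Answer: $- \frac{41}{2} \approx -20.5$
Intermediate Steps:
$K{\left(g,n \right)} = \frac{1}{2}$
$h = -1$ ($h = 5 - 6 = -1$)
$d = 1$ ($d = \left(-3\right) \left(-1\right) - 2 = 3 - 2 = 1$)
$d \left(K{\left(-6,0 - -5 \right)} + B\right) = 1 \left(\frac{1}{2} - 21\right) = 1 \left(- \frac{41}{2}\right) = - \frac{41}{2}$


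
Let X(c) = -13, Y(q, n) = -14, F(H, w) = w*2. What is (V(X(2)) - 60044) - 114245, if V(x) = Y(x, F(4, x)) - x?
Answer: -174290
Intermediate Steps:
F(H, w) = 2*w
V(x) = -14 - x
(V(X(2)) - 60044) - 114245 = ((-14 - 1*(-13)) - 60044) - 114245 = ((-14 + 13) - 60044) - 114245 = (-1 - 60044) - 114245 = -60045 - 114245 = -174290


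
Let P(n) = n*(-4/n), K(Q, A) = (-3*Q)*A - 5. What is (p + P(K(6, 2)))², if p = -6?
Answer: 100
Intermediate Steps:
K(Q, A) = -5 - 3*A*Q (K(Q, A) = -3*A*Q - 5 = -5 - 3*A*Q)
P(n) = -4
(p + P(K(6, 2)))² = (-6 - 4)² = (-10)² = 100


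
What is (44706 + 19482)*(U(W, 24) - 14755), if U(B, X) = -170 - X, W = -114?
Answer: -959546412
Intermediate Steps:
(44706 + 19482)*(U(W, 24) - 14755) = (44706 + 19482)*((-170 - 1*24) - 14755) = 64188*((-170 - 24) - 14755) = 64188*(-194 - 14755) = 64188*(-14949) = -959546412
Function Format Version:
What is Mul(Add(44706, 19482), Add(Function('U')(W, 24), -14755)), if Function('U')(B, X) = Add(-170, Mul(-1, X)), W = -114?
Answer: -959546412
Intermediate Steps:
Mul(Add(44706, 19482), Add(Function('U')(W, 24), -14755)) = Mul(Add(44706, 19482), Add(Add(-170, Mul(-1, 24)), -14755)) = Mul(64188, Add(Add(-170, -24), -14755)) = Mul(64188, Add(-194, -14755)) = Mul(64188, -14949) = -959546412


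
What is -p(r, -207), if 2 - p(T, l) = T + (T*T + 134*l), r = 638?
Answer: 379942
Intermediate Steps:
p(T, l) = 2 - T - T² - 134*l (p(T, l) = 2 - (T + (T*T + 134*l)) = 2 - (T + (T² + 134*l)) = 2 - (T + T² + 134*l) = 2 + (-T - T² - 134*l) = 2 - T - T² - 134*l)
-p(r, -207) = -(2 - 1*638 - 1*638² - 134*(-207)) = -(2 - 638 - 1*407044 + 27738) = -(2 - 638 - 407044 + 27738) = -1*(-379942) = 379942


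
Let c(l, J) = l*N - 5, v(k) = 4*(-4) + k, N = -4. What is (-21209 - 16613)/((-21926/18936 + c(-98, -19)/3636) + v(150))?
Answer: -18083984148/63567215 ≈ -284.49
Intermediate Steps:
v(k) = -16 + k
c(l, J) = -5 - 4*l (c(l, J) = l*(-4) - 5 = -4*l - 5 = -5 - 4*l)
(-21209 - 16613)/((-21926/18936 + c(-98, -19)/3636) + v(150)) = (-21209 - 16613)/((-21926/18936 + (-5 - 4*(-98))/3636) + (-16 + 150)) = -37822/((-21926*1/18936 + (-5 + 392)*(1/3636)) + 134) = -37822/((-10963/9468 + 387*(1/3636)) + 134) = -37822/((-10963/9468 + 43/404) + 134) = -37822/(-502741/478134 + 134) = -37822/63567215/478134 = -37822*478134/63567215 = -18083984148/63567215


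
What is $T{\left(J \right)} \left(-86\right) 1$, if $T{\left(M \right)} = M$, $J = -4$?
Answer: $344$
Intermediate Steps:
$T{\left(J \right)} \left(-86\right) 1 = \left(-4\right) \left(-86\right) 1 = 344 \cdot 1 = 344$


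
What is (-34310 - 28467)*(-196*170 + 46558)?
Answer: -831041926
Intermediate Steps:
(-34310 - 28467)*(-196*170 + 46558) = -62777*(-33320 + 46558) = -62777*13238 = -831041926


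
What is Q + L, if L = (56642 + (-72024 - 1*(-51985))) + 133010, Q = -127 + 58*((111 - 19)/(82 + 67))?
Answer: 25258750/149 ≈ 1.6952e+5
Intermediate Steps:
Q = -13587/149 (Q = -127 + 58*(92/149) = -127 + 5336/149 = -13587/149 ≈ -91.188)
L = 169613 (L = (56642 + (-72024 + 51985)) + 133010 = (56642 - 20039) + 133010 = 36603 + 133010 = 169613)
Q + L = -13587/149 + 169613 = 25258750/149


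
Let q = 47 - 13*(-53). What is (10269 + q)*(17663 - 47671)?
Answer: -330238040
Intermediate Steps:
q = 736 (q = 47 + 689 = 736)
(10269 + q)*(17663 - 47671) = (10269 + 736)*(17663 - 47671) = 11005*(-30008) = -330238040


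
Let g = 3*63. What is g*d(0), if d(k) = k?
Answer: 0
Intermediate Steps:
g = 189
g*d(0) = 189*0 = 0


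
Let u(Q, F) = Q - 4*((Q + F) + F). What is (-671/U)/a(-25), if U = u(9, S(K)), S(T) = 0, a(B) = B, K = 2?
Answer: -671/675 ≈ -0.99407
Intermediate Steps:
u(Q, F) = -8*F - 3*Q (u(Q, F) = Q - 4*((F + Q) + F) = Q - 4*(Q + 2*F) = Q + (-8*F - 4*Q) = -8*F - 3*Q)
U = -27 (U = -8*0 - 3*9 = 0 - 27 = -27)
(-671/U)/a(-25) = -671/(-27)/(-25) = -671*(-1/27)*(-1/25) = (671/27)*(-1/25) = -671/675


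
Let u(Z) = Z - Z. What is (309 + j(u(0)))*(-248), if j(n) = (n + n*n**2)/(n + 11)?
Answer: -76632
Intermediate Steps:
u(Z) = 0
j(n) = (n + n**3)/(11 + n)
(309 + j(u(0)))*(-248) = (309 + (0 + 0**3)/(11 + 0))*(-248) = (309 + (0 + 0)/11)*(-248) = (309 + (1/11)*0)*(-248) = (309 + 0)*(-248) = 309*(-248) = -76632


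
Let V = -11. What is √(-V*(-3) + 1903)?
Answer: √1870 ≈ 43.243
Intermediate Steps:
√(-V*(-3) + 1903) = √(-1*(-11)*(-3) + 1903) = √(11*(-3) + 1903) = √(-33 + 1903) = √1870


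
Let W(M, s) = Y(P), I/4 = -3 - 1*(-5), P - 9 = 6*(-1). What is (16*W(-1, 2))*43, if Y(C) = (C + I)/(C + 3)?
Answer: 3784/3 ≈ 1261.3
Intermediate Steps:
P = 3 (P = 9 + 6*(-1) = 9 - 6 = 3)
I = 8 (I = 4*(-3 - 1*(-5)) = 4*(-3 + 5) = 4*2 = 8)
Y(C) = (8 + C)/(3 + C) (Y(C) = (C + 8)/(C + 3) = (8 + C)/(3 + C))
W(M, s) = 11/6 (W(M, s) = (8 + 3)/(3 + 3) = 11/6)
(16*W(-1, 2))*43 = (16*(11/6))*43 = (88/3)*43 = 3784/3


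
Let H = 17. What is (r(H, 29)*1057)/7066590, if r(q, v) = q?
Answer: 17969/7066590 ≈ 0.0025428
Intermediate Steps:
(r(H, 29)*1057)/7066590 = (17*1057)/7066590 = 17969*(1/7066590) = 17969/7066590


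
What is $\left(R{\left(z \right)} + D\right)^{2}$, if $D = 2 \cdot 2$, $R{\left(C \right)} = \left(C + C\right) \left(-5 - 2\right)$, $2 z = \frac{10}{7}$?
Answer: $36$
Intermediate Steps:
$z = \frac{5}{7}$ ($z = \frac{10 \cdot \frac{1}{7}}{2} = \frac{1}{2} \cdot \frac{10}{7} = \frac{5}{7} \approx 0.71429$)
$R{\left(C \right)} = - 14 C$ ($R{\left(C \right)} = 2 C \left(-7\right) = - 14 C$)
$D = 4$
$\left(R{\left(z \right)} + D\right)^{2} = \left(\left(-14\right) \frac{5}{7} + 4\right)^{2} = \left(-10 + 4\right)^{2} = \left(-6\right)^{2} = 36$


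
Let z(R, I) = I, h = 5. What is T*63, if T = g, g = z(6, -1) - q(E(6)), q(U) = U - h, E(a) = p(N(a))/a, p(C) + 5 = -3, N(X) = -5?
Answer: 336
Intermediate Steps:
p(C) = -8 (p(C) = -5 - 3 = -8)
E(a) = -8/a
q(U) = -5 + U (q(U) = U - 1*5 = U - 5 = -5 + U)
g = 16/3 (g = -1 - (-5 - 8/6) = -1 - (-5 - 8*⅙) = -1 - (-5 - 4/3) = -1 - 1*(-19/3) = -1 + 19/3 = 16/3 ≈ 5.3333)
T = 16/3 ≈ 5.3333
T*63 = (16/3)*63 = 336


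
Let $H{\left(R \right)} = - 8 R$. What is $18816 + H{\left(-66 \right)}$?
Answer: $19344$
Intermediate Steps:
$18816 + H{\left(-66 \right)} = 18816 - -528 = 18816 + 528 = 19344$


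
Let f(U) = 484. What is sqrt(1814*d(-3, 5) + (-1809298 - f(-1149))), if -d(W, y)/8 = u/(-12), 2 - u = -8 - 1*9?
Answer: I*sqrt(16081242)/3 ≈ 1336.7*I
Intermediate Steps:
u = 19 (u = 2 - (-8 - 1*9) = 2 - (-8 - 9) = 2 - 1*(-17) = 2 + 17 = 19)
d(W, y) = 38/3 (d(W, y) = -152/(-12) = -152*(-1)/12 = -8*(-19/12) = 38/3)
sqrt(1814*d(-3, 5) + (-1809298 - f(-1149))) = sqrt(1814*(38/3) + (-1809298 - 1*484)) = sqrt(68932/3 + (-1809298 - 484)) = sqrt(68932/3 - 1809782) = sqrt(-5360414/3) = I*sqrt(16081242)/3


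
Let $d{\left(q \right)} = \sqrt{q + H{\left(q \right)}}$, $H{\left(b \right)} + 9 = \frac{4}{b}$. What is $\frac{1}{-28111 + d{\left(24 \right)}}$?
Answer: $- \frac{168666}{4741369835} - \frac{\sqrt{546}}{4741369835} \approx -3.5578 \cdot 10^{-5}$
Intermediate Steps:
$H{\left(b \right)} = -9 + \frac{4}{b}$
$d{\left(q \right)} = \sqrt{-9 + q + \frac{4}{q}}$ ($d{\left(q \right)} = \sqrt{q - \left(9 - \frac{4}{q}\right)} = \sqrt{-9 + q + \frac{4}{q}}$)
$\frac{1}{-28111 + d{\left(24 \right)}} = \frac{1}{-28111 + \sqrt{-9 + 24 + \frac{4}{24}}} = \frac{1}{-28111 + \sqrt{-9 + 24 + 4 \cdot \frac{1}{24}}} = \frac{1}{-28111 + \sqrt{-9 + 24 + \frac{1}{6}}} = \frac{1}{-28111 + \sqrt{\frac{91}{6}}} = \frac{1}{-28111 + \frac{\sqrt{546}}{6}}$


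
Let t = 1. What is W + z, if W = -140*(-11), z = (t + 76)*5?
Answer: 1925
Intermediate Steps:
z = 385 (z = (1 + 76)*5 = 77*5 = 385)
W = 1540
W + z = 1540 + 385 = 1925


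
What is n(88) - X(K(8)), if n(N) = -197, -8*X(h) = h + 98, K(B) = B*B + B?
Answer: -703/4 ≈ -175.75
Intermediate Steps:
K(B) = B + B² (K(B) = B² + B = B + B²)
X(h) = -49/4 - h/8 (X(h) = -(h + 98)/8 = -(98 + h)/8 = -49/4 - h/8)
n(88) - X(K(8)) = -197 - (-49/4 - (1 + 8)) = -197 - (-49/4 - 9) = -197 - 1*(-85/4) = -197 + 85/4 = -703/4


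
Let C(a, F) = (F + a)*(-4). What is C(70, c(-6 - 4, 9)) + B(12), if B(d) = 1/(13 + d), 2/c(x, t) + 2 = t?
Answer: -49193/175 ≈ -281.10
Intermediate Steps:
c(x, t) = 2/(-2 + t)
C(a, F) = -4*F - 4*a
C(70, c(-6 - 4, 9)) + B(12) = (-8/(-2 + 9) - 4*70) + 1/(13 + 12) = (-8/7 - 280) + 1/25 = -1968/7 + 1/25 = -49193/175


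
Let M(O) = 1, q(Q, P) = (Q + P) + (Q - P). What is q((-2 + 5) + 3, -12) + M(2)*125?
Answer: 137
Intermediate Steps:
q(Q, P) = 2*Q (q(Q, P) = (P + Q) + (Q - P) = 2*Q)
q((-2 + 5) + 3, -12) + M(2)*125 = 2*((-2 + 5) + 3) + 1*125 = 2*(3 + 3) + 125 = 2*6 + 125 = 12 + 125 = 137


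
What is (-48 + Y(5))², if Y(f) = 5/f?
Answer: 2209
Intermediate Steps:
(-48 + Y(5))² = (-48 + 5/5)² = (-48 + 5*(⅕))² = (-48 + 1)² = (-47)² = 2209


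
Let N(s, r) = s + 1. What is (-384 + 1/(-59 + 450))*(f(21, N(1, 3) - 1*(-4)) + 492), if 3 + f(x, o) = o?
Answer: -74320785/391 ≈ -1.9008e+5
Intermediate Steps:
N(s, r) = 1 + s
f(x, o) = -3 + o
(-384 + 1/(-59 + 450))*(f(21, N(1, 3) - 1*(-4)) + 492) = (-384 + 1/(-59 + 450))*((-3 + ((1 + 1) - 1*(-4))) + 492) = (-384 + 1/391)*((-3 + (2 + 4)) + 492) = (-384 + 1/391)*((-3 + 6) + 492) = -150143*(3 + 492)/391 = -150143/391*495 = -74320785/391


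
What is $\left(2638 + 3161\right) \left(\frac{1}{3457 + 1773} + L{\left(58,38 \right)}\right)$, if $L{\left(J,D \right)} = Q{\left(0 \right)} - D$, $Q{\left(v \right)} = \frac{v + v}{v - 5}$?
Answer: $- \frac{1152487461}{5230} \approx -2.2036 \cdot 10^{5}$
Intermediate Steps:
$Q{\left(v \right)} = \frac{2 v}{-5 + v}$
$L{\left(J,D \right)} = - D$ ($L{\left(J,D \right)} = 2 \cdot 0 \frac{1}{-5 + 0} - D = 2 \cdot 0 \frac{1}{-5} - D = 2 \cdot 0 \left(- \frac{1}{5}\right) - D = 0 - D = - D$)
$\left(2638 + 3161\right) \left(\frac{1}{3457 + 1773} + L{\left(58,38 \right)}\right) = \left(2638 + 3161\right) \left(\frac{1}{3457 + 1773} - 38\right) = 5799 \left(\frac{1}{5230} - 38\right) = 5799 \left(- \frac{198739}{5230}\right) = - \frac{1152487461}{5230}$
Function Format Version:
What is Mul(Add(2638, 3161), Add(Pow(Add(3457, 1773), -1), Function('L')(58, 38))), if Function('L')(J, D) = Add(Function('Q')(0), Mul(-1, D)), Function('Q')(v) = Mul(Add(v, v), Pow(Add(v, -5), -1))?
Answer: Rational(-1152487461, 5230) ≈ -2.2036e+5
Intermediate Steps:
Function('Q')(v) = Mul(2, v, Pow(Add(-5, v), -1)) (Function('Q')(v) = Mul(Mul(2, v), Pow(Add(-5, v), -1)) = Mul(2, v, Pow(Add(-5, v), -1)))
Function('L')(J, D) = Mul(-1, D) (Function('L')(J, D) = Add(Mul(2, 0, Pow(Add(-5, 0), -1)), Mul(-1, D)) = Add(Mul(2, 0, Pow(-5, -1)), Mul(-1, D)) = Add(Mul(2, 0, Rational(-1, 5)), Mul(-1, D)) = Add(0, Mul(-1, D)) = Mul(-1, D))
Mul(Add(2638, 3161), Add(Pow(Add(3457, 1773), -1), Function('L')(58, 38))) = Mul(Add(2638, 3161), Add(Pow(Add(3457, 1773), -1), Mul(-1, 38))) = Mul(5799, Add(Pow(5230, -1), -38)) = Mul(5799, Add(Rational(1, 5230), -38)) = Mul(5799, Rational(-198739, 5230)) = Rational(-1152487461, 5230)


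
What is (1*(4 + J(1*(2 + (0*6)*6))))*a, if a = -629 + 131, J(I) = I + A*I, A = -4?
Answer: 996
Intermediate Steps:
J(I) = -3*I (J(I) = I - 4*I = -3*I)
a = -498
(1*(4 + J(1*(2 + (0*6)*6))))*a = (1*(4 - 3*(2 + (0*6)*6)))*(-498) = (1*(4 - 3*(2 + 0*6)))*(-498) = (1*(4 - 3*(2 + 0)))*(-498) = (1*(4 - 3*2))*(-498) = (1*(4 - 6))*(-498) = (1*(-2))*(-498) = -2*(-498) = 996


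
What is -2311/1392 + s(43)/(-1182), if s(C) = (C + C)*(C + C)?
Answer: -723713/91408 ≈ -7.9174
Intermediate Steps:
s(C) = 4*C² (s(C) = (2*C)*(2*C) = 4*C²)
-2311/1392 + s(43)/(-1182) = -2311/1392 + (4*43²)/(-1182) = -2311*1/1392 + (4*1849)*(-1/1182) = -2311/1392 + 7396*(-1/1182) = -2311/1392 - 3698/591 = -723713/91408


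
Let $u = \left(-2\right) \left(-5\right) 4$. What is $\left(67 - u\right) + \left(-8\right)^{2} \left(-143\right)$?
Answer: $-9125$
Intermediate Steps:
$u = 40$ ($u = 10 \cdot 4 = 40$)
$\left(67 - u\right) + \left(-8\right)^{2} \left(-143\right) = \left(67 - 40\right) + \left(-8\right)^{2} \left(-143\right) = \left(67 - 40\right) + 64 \left(-143\right) = 27 - 9152 = -9125$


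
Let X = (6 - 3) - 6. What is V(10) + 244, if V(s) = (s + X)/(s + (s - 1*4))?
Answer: 3911/16 ≈ 244.44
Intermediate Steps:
X = -3 (X = 3 - 6 = -3)
V(s) = (-3 + s)/(-4 + 2*s) (V(s) = (s - 3)/(s + (s - 1*4)) = (-3 + s)/(s + (s - 4)) = (-3 + s)/(s + (-4 + s)) = (-3 + s)/(-4 + 2*s))
V(10) + 244 = (-3 + 10)/(2*(-2 + 10)) + 244 = (½)*7/8 + 244 = (½)*(⅛)*7 + 244 = 7/16 + 244 = 3911/16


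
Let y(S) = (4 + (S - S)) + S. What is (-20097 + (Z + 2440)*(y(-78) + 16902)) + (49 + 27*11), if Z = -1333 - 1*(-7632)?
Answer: 147040141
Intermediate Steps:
y(S) = 4 + S (y(S) = (4 + 0) + S = 4 + S)
Z = 6299 (Z = -1333 + 7632 = 6299)
(-20097 + (Z + 2440)*(y(-78) + 16902)) + (49 + 27*11) = (-20097 + (6299 + 2440)*((4 - 78) + 16902)) + (49 + 27*11) = (-20097 + 8739*(-74 + 16902)) + (49 + 297) = (-20097 + 8739*16828) + 346 = (-20097 + 147059892) + 346 = 147039795 + 346 = 147040141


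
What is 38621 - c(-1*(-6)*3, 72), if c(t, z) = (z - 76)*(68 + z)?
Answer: 39181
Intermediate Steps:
c(t, z) = (-76 + z)*(68 + z)
38621 - c(-1*(-6)*3, 72) = 38621 - (-5168 + 72² - 8*72) = 38621 - (-5168 + 5184 - 576) = 38621 - 1*(-560) = 38621 + 560 = 39181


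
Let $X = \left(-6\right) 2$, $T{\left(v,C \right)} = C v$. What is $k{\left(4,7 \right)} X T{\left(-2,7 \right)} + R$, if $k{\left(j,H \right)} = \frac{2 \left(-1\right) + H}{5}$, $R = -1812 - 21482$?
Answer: $-23126$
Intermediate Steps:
$X = -12$
$R = -23294$ ($R = -1812 - 21482 = -23294$)
$k{\left(j,H \right)} = - \frac{2}{5} + \frac{H}{5}$ ($k{\left(j,H \right)} = \left(-2 + H\right) \frac{1}{5} = - \frac{2}{5} + \frac{H}{5}$)
$k{\left(4,7 \right)} X T{\left(-2,7 \right)} + R = \left(- \frac{2}{5} + \frac{1}{5} \cdot 7\right) \left(-12\right) 7 \left(-2\right) - 23294 = \left(- \frac{2}{5} + \frac{7}{5}\right) \left(-12\right) \left(-14\right) - 23294 = 1 \left(-12\right) \left(-14\right) - 23294 = \left(-12\right) \left(-14\right) - 23294 = 168 - 23294 = -23126$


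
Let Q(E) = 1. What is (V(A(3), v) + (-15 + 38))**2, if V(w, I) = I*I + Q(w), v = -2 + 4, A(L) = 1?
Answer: 784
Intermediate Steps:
v = 2
V(w, I) = 1 + I**2 (V(w, I) = I*I + 1 = I**2 + 1 = 1 + I**2)
(V(A(3), v) + (-15 + 38))**2 = ((1 + 2**2) + (-15 + 38))**2 = ((1 + 4) + 23)**2 = (5 + 23)**2 = 28**2 = 784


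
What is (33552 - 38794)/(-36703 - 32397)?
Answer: 2621/34550 ≈ 0.075861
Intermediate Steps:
(33552 - 38794)/(-36703 - 32397) = -5242/(-69100) = -5242*(-1/69100) = 2621/34550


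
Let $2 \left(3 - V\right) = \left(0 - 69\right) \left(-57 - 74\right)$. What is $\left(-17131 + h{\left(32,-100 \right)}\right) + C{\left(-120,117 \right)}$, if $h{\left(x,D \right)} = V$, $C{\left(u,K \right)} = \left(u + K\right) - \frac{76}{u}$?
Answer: $- \frac{324748}{15} \approx -21650.0$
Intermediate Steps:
$C{\left(u,K \right)} = K + u - \frac{76}{u}$ ($C{\left(u,K \right)} = \left(K + u\right) - \frac{76}{u} = K + u - \frac{76}{u}$)
$V = - \frac{9033}{2}$ ($V = 3 - \frac{\left(0 - 69\right) \left(-57 - 74\right)}{2} = 3 - \frac{\left(-69\right) \left(-131\right)}{2} = 3 - \frac{9039}{2} = - \frac{9033}{2} \approx -4516.5$)
$h{\left(x,D \right)} = - \frac{9033}{2}$
$\left(-17131 + h{\left(32,-100 \right)}\right) + C{\left(-120,117 \right)} = \left(-17131 - \frac{9033}{2}\right) - \left(3 - \frac{19}{30}\right) = - \frac{43295}{2} - \frac{71}{30} = - \frac{324748}{15}$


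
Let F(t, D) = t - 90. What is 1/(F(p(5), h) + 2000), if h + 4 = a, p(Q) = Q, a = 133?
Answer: 1/1915 ≈ 0.00052219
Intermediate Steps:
h = 129 (h = -4 + 133 = 129)
F(t, D) = -90 + t
1/(F(p(5), h) + 2000) = 1/((-90 + 5) + 2000) = 1/(-85 + 2000) = 1/1915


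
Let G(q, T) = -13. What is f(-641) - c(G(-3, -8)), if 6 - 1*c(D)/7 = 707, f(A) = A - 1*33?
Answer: 4233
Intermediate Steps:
f(A) = -33 + A (f(A) = A - 33 = -33 + A)
c(D) = -4907 (c(D) = 42 - 7*707 = 42 - 4949 = -4907)
f(-641) - c(G(-3, -8)) = (-33 - 641) - 1*(-4907) = -674 + 4907 = 4233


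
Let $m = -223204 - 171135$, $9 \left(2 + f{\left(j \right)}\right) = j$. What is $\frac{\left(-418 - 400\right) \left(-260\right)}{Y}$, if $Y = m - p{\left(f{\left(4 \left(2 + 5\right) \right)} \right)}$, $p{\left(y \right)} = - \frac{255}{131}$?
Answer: $- \frac{13930540}{25829077} \approx -0.53934$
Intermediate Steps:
$f{\left(j \right)} = -2 + \frac{j}{9}$
$p{\left(y \right)} = - \frac{255}{131}$ ($p{\left(y \right)} = \left(-255\right) \frac{1}{131} = - \frac{255}{131}$)
$m = -394339$ ($m = -223204 - 171135 = -394339$)
$Y = - \frac{51658154}{131}$ ($Y = -394339 - - \frac{255}{131} = -394339 + \frac{255}{131} = - \frac{51658154}{131} \approx -3.9434 \cdot 10^{5}$)
$\frac{\left(-418 - 400\right) \left(-260\right)}{Y} = \frac{\left(-418 - 400\right) \left(-260\right)}{- \frac{51658154}{131}} = \left(-818\right) \left(-260\right) \left(- \frac{131}{51658154}\right) = 212680 \left(- \frac{131}{51658154}\right) = - \frac{13930540}{25829077}$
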